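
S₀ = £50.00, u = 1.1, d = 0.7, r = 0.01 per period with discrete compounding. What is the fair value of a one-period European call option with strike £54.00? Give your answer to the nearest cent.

£0.77

Risk-neutral probability p = (1 + 0.01 − 0.7)/(1.1 − 0.7) = 0.3100/0.4000 = 0.7750
Terminal stock prices: S_u = 55, S_d = 35
Terminal payoffs (S − K): max(1, 0) = 1, max(-19, 0) = 0
Node 0 (S = 50): V_0 = 1/1.01·[0.7750·1.0000 + 0.2250·0.0000] = 0.7673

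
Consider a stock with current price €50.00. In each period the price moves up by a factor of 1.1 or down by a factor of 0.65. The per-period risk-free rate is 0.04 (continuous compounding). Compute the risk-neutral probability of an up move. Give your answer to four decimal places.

Risk-neutral probability p = (e^0.04 − 0.65)/(1.1 − 0.65) = 0.3908/0.4500 = 0.8685

p = 0.8685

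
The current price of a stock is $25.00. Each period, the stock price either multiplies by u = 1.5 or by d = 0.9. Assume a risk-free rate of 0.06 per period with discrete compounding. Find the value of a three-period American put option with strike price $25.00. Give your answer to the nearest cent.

$2.27

Risk-neutral probability p = (1 + 0.06 − 0.9)/(1.5 − 0.9) = 0.1600/0.6000 = 0.2667
Terminal stock prices: S_uuu = 84.38, S_uud = 50.62, S_udd = 30.38, S_ddd = 18.23
Terminal payoffs (K − S): max(-59.38, 0) = 0, max(-25.62, 0) = 0, max(-5.375, 0) = 0, max(6.775, 0) = 6.775
Node uu (S = 56.25): continuation = 1/1.06·[0.2667·0.0000 + 0.7333·0.0000] = 0.0000; exercise value = 0.0000 ≤ continuation, so V_uu = 0.0000
Node ud (S = 33.75): continuation = 1/1.06·[0.2667·0.0000 + 0.7333·0.0000] = 0.0000; exercise value = 0.0000 ≤ continuation, so V_ud = 0.0000
Node dd (S = 20.25): continuation = 1/1.06·[0.2667·0.0000 + 0.7333·6.7750] = 4.6871; exercise value = 4.7500 > continuation, so V_dd = 4.7500 (exercise)
Node u (S = 37.5): continuation = 1/1.06·[0.2667·0.0000 + 0.7333·0.0000] = 0.0000; exercise value = 0.0000 ≤ continuation, so V_u = 0.0000
Node d (S = 22.5): continuation = 1/1.06·[0.2667·0.0000 + 0.7333·4.7500] = 3.2862; exercise value = 2.5000 ≤ continuation, so V_d = 3.2862
Node 0 (S = 25): continuation = 1/1.06·[0.2667·0.0000 + 0.7333·3.2862] = 2.2734; exercise value = 0.0000 ≤ continuation, so V_0 = 2.2734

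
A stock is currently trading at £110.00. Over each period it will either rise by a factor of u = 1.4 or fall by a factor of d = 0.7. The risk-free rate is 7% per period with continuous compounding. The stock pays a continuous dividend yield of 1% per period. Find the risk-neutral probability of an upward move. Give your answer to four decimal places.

p = 0.5169

Per-period risk-free factor R = e^0.07 = 1.0725; dividend-adjusted growth = e^(0.07−0.01) = 1.0618.
Risk-neutral probability p = (1.0618 − 0.7)/(1.4 − 0.7) = 0.3618/0.7000 = 0.5169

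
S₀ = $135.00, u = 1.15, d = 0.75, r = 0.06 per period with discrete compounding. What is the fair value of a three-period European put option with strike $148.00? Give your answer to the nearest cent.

Risk-neutral probability p = (1 + 0.06 − 0.75)/(1.15 − 0.75) = 0.3100/0.4000 = 0.7750
Terminal stock prices: S_uuu = 205.3, S_uud = 133.9, S_udd = 87.33, S_ddd = 56.95
Terminal payoffs (K − S): max(-57.32, 0) = 0, max(14.1, 0) = 14.1, max(60.67, 0) = 60.67, max(91.05, 0) = 91.05
Node uu (S = 178.5): V_uu = 1/1.06·[0.7750·0.0000 + 0.2250·14.0969] = 2.9923
Node ud (S = 116.4): V_ud = 1/1.06·[0.7750·14.0969 + 0.2250·60.6719] = 23.1851
Node dd (S = 75.94): V_dd = 1/1.06·[0.7750·60.6719 + 0.2250·91.0469] = 63.6851
Node u (S = 155.2): V_u = 1/1.06·[0.7750·2.9923 + 0.2250·23.1851] = 7.1091
Node d (S = 101.2): V_d = 1/1.06·[0.7750·23.1851 + 0.2250·63.6851] = 30.4695
Node 0 (S = 135): V_0 = 1/1.06·[0.7750·7.1091 + 0.2250·30.4695] = 11.6653

$11.67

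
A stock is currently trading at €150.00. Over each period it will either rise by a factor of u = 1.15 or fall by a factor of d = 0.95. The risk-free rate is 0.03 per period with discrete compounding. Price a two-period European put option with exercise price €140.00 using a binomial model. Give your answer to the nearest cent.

Risk-neutral probability p = (1 + 0.03 − 0.95)/(1.15 − 0.95) = 0.0800/0.2000 = 0.4000
Terminal stock prices: S_uu = 198.4, S_ud = 163.9, S_dd = 135.4
Terminal payoffs (K − S): max(-58.37, 0) = 0, max(-23.88, 0) = 0, max(4.625, 0) = 4.625
Node u (S = 172.5): V_u = 1/1.03·[0.4000·0.0000 + 0.6000·0.0000] = 0.0000
Node d (S = 142.5): V_d = 1/1.03·[0.4000·0.0000 + 0.6000·4.6250] = 2.6942
Node 0 (S = 150): V_0 = 1/1.03·[0.4000·0.0000 + 0.6000·2.6942] = 1.5694

€1.57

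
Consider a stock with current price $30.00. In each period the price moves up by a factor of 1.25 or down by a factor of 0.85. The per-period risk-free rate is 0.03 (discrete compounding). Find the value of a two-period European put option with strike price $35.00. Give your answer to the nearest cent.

Risk-neutral probability p = (1 + 0.03 − 0.85)/(1.25 − 0.85) = 0.1800/0.4000 = 0.4500
Terminal stock prices: S_uu = 46.88, S_ud = 31.88, S_dd = 21.67
Terminal payoffs (K − S): max(-11.88, 0) = 0, max(3.125, 0) = 3.125, max(13.33, 0) = 13.33
Node u (S = 37.5): V_u = 1/1.03·[0.4500·0.0000 + 0.5500·3.1250] = 1.6687
Node d (S = 25.5): V_d = 1/1.03·[0.4500·3.1250 + 0.5500·13.3250] = 8.4806
Node 0 (S = 30): V_0 = 1/1.03·[0.4500·1.6687 + 0.5500·8.4806] = 5.2575

$5.26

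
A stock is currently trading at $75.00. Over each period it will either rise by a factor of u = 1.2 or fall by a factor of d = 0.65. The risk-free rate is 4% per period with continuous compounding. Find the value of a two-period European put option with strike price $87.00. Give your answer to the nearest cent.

$15.10

Risk-neutral probability p = (e^0.04 − 0.65)/(1.2 − 0.65) = 0.3908/0.5500 = 0.7106
Terminal stock prices: S_uu = 108, S_ud = 58.5, S_dd = 31.69
Terminal payoffs (K − S): max(-21, 0) = 0, max(28.5, 0) = 28.5, max(55.31, 0) = 55.31
Node u (S = 90): V_u = e^(−0.04)·[0.7106·0.0000 + 0.2894·28.5000] = 7.9255
Node d (S = 48.75): V_d = e^(−0.04)·[0.7106·28.5000 + 0.2894·55.3125] = 34.8387
Node 0 (S = 75): V_0 = e^(−0.04)·[0.7106·7.9255 + 0.2894·34.8387] = 15.0989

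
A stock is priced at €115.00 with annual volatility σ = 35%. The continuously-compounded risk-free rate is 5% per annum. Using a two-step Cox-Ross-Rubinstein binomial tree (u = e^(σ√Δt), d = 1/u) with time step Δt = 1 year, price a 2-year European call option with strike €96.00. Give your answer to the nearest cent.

€37.46

CRR parameters: u = e^(σ√Δt) = e^(0.35·√1) = 1.4191, d = 1/u = 0.7047
Per-period rate: rΔt = 0.05·1 = 0.05, so R = e^0.05 = 1.0513
Risk-neutral probability p = (e^0.05 − 0.7047)/(1.4191 − 0.7047) = 0.3466/0.7144 = 0.4852
Terminal stock prices: S_uu = 231.6, S_ud = 115, S_dd = 57.11
Terminal payoffs (S − K): max(135.6, 0) = 135.6, max(19, 0) = 19, max(-38.89, 0) = 0
Node u (S = 163.2): V_u = e^(−0.05)·[0.4852·135.5816 + 0.5148·19.0000] = 71.8747
Node d (S = 81.04): V_d = e^(−0.05)·[0.4852·19.0000 + 0.5148·0.0000] = 8.7683
Node 0 (S = 115): V_0 = e^(−0.05)·[0.4852·71.8747 + 0.5148·8.7683] = 37.4638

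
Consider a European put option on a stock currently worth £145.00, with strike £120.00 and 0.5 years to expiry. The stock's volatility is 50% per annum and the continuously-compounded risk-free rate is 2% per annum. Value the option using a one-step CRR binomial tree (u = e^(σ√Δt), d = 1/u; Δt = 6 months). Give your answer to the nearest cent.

£10.33

CRR parameters: u = e^(σ√Δt) = e^(0.5·√0.5) = 1.4241, d = 1/u = 0.7022
Per-period rate: rΔt = 0.02·0.5 = 0.01, so R = e^0.01 = 1.0101
Risk-neutral probability p = (e^0.01 − 0.7022)/(1.4241 − 0.7022) = 0.3079/0.7219 = 0.4264
Terminal stock prices: S_u = 206.5, S_d = 101.8
Terminal payoffs (K − S): max(-86.5, 0) = 0, max(18.18, 0) = 18.18
Node 0 (S = 145): V_0 = e^(−0.01)·[0.4264·0.0000 + 0.5736·18.1827] = 10.3250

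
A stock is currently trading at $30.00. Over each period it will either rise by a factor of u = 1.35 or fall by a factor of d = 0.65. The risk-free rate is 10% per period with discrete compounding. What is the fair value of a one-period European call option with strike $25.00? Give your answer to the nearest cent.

Risk-neutral probability p = (1 + 0.1 − 0.65)/(1.35 − 0.65) = 0.4500/0.7000 = 0.6429
Terminal stock prices: S_u = 40.5, S_d = 19.5
Terminal payoffs (S − K): max(15.5, 0) = 15.5, max(-5.5, 0) = 0
Node 0 (S = 30): V_0 = 1/1.1·[0.6429·15.5000 + 0.3571·0.0000] = 9.0584

$9.06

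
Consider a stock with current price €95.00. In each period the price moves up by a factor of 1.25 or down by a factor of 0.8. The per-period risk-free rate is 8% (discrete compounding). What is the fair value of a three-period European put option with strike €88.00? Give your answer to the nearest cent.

Risk-neutral probability p = (1 + 0.08 − 0.8)/(1.25 − 0.8) = 0.2800/0.4500 = 0.6222
Terminal stock prices: S_uuu = 185.5, S_uud = 118.8, S_udd = 76, S_ddd = 48.64
Terminal payoffs (K − S): max(-97.55, 0) = 0, max(-30.75, 0) = 0, max(12, 0) = 12, max(39.36, 0) = 39.36
Node uu (S = 148.4): V_uu = 1/1.08·[0.6222·0.0000 + 0.3778·0.0000] = 0.0000
Node ud (S = 95): V_ud = 1/1.08·[0.6222·0.0000 + 0.3778·12.0000] = 4.1975
Node dd (S = 60.8): V_dd = 1/1.08·[0.6222·12.0000 + 0.3778·39.3600] = 20.6815
Node u (S = 118.8): V_u = 1/1.08·[0.6222·0.0000 + 0.3778·4.1975] = 1.4683
Node d (S = 76): V_d = 1/1.08·[0.6222·4.1975 + 0.3778·20.6815] = 9.6526
Node 0 (S = 95): V_0 = 1/1.08·[0.6222·1.4683 + 0.3778·9.6526] = 4.2223

€4.22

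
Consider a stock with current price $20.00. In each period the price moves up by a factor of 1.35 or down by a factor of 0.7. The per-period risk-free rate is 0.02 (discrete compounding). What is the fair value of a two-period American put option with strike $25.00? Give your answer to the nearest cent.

Risk-neutral probability p = (1 + 0.02 − 0.7)/(1.35 − 0.7) = 0.3200/0.6500 = 0.4923
Terminal stock prices: S_uu = 36.45, S_ud = 18.9, S_dd = 9.8
Terminal payoffs (K − S): max(-11.45, 0) = 0, max(6.1, 0) = 6.1, max(15.2, 0) = 15.2
Node u (S = 27): continuation = 1/1.02·[0.4923·0.0000 + 0.5077·6.1000] = 3.0362; exercise value = 0.0000 ≤ continuation, so V_u = 3.0362
Node d (S = 14): continuation = 1/1.02·[0.4923·6.1000 + 0.5077·15.2000] = 10.5098; exercise value = 11.0000 > continuation, so V_d = 11.0000 (exercise)
Node 0 (S = 20): continuation = 1/1.02·[0.4923·3.0362 + 0.5077·11.0000] = 6.9405; exercise value = 5.0000 ≤ continuation, so V_0 = 6.9405

$6.94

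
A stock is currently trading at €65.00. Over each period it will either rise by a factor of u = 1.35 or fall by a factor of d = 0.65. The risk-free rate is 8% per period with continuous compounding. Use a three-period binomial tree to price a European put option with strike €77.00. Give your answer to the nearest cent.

€11.04

Risk-neutral probability p = (e^0.08 − 0.65)/(1.35 − 0.65) = 0.4333/0.7000 = 0.6190
Terminal stock prices: S_uuu = 159.9, S_uud = 77, S_udd = 37.07, S_ddd = 17.85
Terminal payoffs (K − S): max(-82.92, 0) = 0, max(-0.000625, 0) = 0, max(39.93, 0) = 39.93, max(59.15, 0) = 59.15
Node uu (S = 118.5): V_uu = e^(−0.08)·[0.6190·0.0000 + 0.3810·0.0000] = 0.0000
Node ud (S = 57.04): V_ud = e^(−0.08)·[0.6190·0.0000 + 0.3810·39.9256] = 14.0428
Node dd (S = 27.46): V_dd = e^(−0.08)·[0.6190·39.9256 + 0.3810·59.1494] = 43.6175
Node u (S = 87.75): V_u = e^(−0.08)·[0.6190·0.0000 + 0.3810·14.0428] = 4.9392
Node d (S = 42.25): V_d = e^(−0.08)·[0.6190·14.0428 + 0.3810·43.6175] = 23.3653
Node 0 (S = 65): V_0 = e^(−0.08)·[0.6190·4.9392 + 0.3810·23.3653] = 11.0404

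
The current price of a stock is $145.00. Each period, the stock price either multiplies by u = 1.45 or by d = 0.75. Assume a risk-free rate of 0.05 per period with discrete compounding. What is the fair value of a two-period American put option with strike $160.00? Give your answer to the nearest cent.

$28.40

Risk-neutral probability p = (1 + 0.05 − 0.75)/(1.45 − 0.75) = 0.3000/0.7000 = 0.4286
Terminal stock prices: S_uu = 304.9, S_ud = 157.7, S_dd = 81.56
Terminal payoffs (K − S): max(-144.9, 0) = 0, max(2.312, 0) = 2.312, max(78.44, 0) = 78.44
Node u (S = 210.2): continuation = 1/1.05·[0.4286·0.0000 + 0.5714·2.3125] = 1.2585; exercise value = 0.0000 ≤ continuation, so V_u = 1.2585
Node d (S = 108.8): continuation = 1/1.05·[0.4286·2.3125 + 0.5714·78.4375] = 43.6310; exercise value = 51.2500 > continuation, so V_d = 51.2500 (exercise)
Node 0 (S = 145): continuation = 1/1.05·[0.4286·1.2585 + 0.5714·51.2500] = 28.4048; exercise value = 15.0000 ≤ continuation, so V_0 = 28.4048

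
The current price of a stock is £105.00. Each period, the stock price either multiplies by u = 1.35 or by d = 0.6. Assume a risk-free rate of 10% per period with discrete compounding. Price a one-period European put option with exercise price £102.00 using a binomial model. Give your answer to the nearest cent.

Risk-neutral probability p = (1 + 0.1 − 0.6)/(1.35 − 0.6) = 0.5000/0.7500 = 0.6667
Terminal stock prices: S_u = 141.8, S_d = 63
Terminal payoffs (K − S): max(-39.75, 0) = 0, max(39, 0) = 39
Node 0 (S = 105): V_0 = 1/1.1·[0.6667·0.0000 + 0.3333·39.0000] = 11.8182

£11.82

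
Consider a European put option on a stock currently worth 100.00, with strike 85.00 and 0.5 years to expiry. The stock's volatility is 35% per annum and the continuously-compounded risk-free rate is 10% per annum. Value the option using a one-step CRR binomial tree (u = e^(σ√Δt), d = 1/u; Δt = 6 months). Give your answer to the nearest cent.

3.02

CRR parameters: u = e^(σ√Δt) = e^(0.35·√0.5) = 1.2808, d = 1/u = 0.7808
Per-period rate: rΔt = 0.1·0.5 = 0.05, so R = e^0.05 = 1.0513
Risk-neutral probability p = (e^0.05 − 0.7808)/(1.2808 − 0.7808) = 0.2705/0.5000 = 0.5410
Terminal stock prices: S_u = 128.1, S_d = 78.08
Terminal payoffs (K − S): max(-43.08, 0) = 0, max(6.924, 0) = 6.924
Node 0 (S = 100): V_0 = e^(−0.05)·[0.5410·0.0000 + 0.4590·6.9240] = 3.0233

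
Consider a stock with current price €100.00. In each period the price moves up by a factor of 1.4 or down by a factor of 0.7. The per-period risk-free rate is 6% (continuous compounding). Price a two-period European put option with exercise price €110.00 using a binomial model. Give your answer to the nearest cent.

€17.94

Risk-neutral probability p = (e^0.06 − 0.7)/(1.4 − 0.7) = 0.3618/0.7000 = 0.5169
Terminal stock prices: S_uu = 196, S_ud = 98, S_dd = 49
Terminal payoffs (K − S): max(-86, 0) = 0, max(12, 0) = 12, max(61, 0) = 61
Node u (S = 140): V_u = e^(−0.06)·[0.5169·0.0000 + 0.4831·12.0000] = 5.4595
Node d (S = 70): V_d = e^(−0.06)·[0.5169·12.0000 + 0.4831·61.0000] = 33.5941
Node 0 (S = 100): V_0 = e^(−0.06)·[0.5169·5.4595 + 0.4831·33.5941] = 17.9416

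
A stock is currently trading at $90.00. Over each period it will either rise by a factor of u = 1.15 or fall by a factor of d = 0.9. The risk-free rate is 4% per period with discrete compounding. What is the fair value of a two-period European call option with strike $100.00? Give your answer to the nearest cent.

$5.52

Risk-neutral probability p = (1 + 0.04 − 0.9)/(1.15 − 0.9) = 0.1400/0.2500 = 0.5600
Terminal stock prices: S_uu = 119, S_ud = 93.15, S_dd = 72.9
Terminal payoffs (S − K): max(19.02, 0) = 19.02, max(-6.85, 0) = 0, max(-27.1, 0) = 0
Node u (S = 103.5): V_u = 1/1.04·[0.5600·19.0250 + 0.4400·0.0000] = 10.2442
Node d (S = 81): V_d = 1/1.04·[0.5600·0.0000 + 0.4400·0.0000] = 0.0000
Node 0 (S = 90): V_0 = 1/1.04·[0.5600·10.2442 + 0.4400·0.0000] = 5.5161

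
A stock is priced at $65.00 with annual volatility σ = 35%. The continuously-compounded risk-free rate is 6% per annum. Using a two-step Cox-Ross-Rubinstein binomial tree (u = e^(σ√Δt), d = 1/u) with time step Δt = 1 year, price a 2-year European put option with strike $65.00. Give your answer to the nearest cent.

CRR parameters: u = e^(σ√Δt) = e^(0.35·√1) = 1.4191, d = 1/u = 0.7047
Per-period rate: rΔt = 0.06·1 = 0.06, so R = e^0.06 = 1.0618
Risk-neutral probability p = (e^0.06 − 0.7047)/(1.4191 − 0.7047) = 0.3571/0.7144 = 0.4999
Terminal stock prices: S_uu = 130.9, S_ud = 65, S_dd = 32.28
Terminal payoffs (K − S): max(-65.89, 0) = 0, max(0, 0) = 0, max(32.72, 0) = 32.72
Node u (S = 92.24): V_u = e^(−0.06)·[0.4999·0.0000 + 0.5001·0.0000] = 0.0000
Node d (S = 45.8): V_d = e^(−0.06)·[0.4999·0.0000 + 0.5001·32.7220] = 15.4100
Node 0 (S = 65): V_0 = e^(−0.06)·[0.4999·0.0000 + 0.5001·15.4100] = 7.2571

$7.26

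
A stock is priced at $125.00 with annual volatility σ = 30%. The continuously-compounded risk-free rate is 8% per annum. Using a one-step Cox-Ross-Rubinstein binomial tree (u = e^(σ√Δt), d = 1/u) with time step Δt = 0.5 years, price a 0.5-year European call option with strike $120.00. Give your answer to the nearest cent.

$18.01

CRR parameters: u = e^(σ√Δt) = e^(0.3·√0.5) = 1.2363, d = 1/u = 0.8089
Per-period rate: rΔt = 0.08·0.5 = 0.04, so R = e^0.04 = 1.0408
Risk-neutral probability p = (e^0.04 − 0.8089)/(1.2363 − 0.8089) = 0.2320/0.4275 = 0.5426
Terminal stock prices: S_u = 154.5, S_d = 101.1
Terminal payoffs (S − K): max(34.54, 0) = 34.54, max(-18.89, 0) = 0
Node 0 (S = 125): V_0 = e^(−0.04)·[0.5426·34.5389 + 0.4574·0.0000] = 18.0073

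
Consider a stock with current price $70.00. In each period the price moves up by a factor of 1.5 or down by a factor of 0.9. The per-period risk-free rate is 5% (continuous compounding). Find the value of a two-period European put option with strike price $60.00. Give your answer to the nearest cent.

$1.67

Risk-neutral probability p = (e^0.05 − 0.9)/(1.5 − 0.9) = 0.1513/0.6000 = 0.2521
Terminal stock prices: S_uu = 157.5, S_ud = 94.5, S_dd = 56.7
Terminal payoffs (K − S): max(-97.5, 0) = 0, max(-34.5, 0) = 0, max(3.3, 0) = 3.3
Node u (S = 105): V_u = e^(−0.05)·[0.2521·0.0000 + 0.7479·0.0000] = 0.0000
Node d (S = 63): V_d = e^(−0.05)·[0.2521·0.0000 + 0.7479·3.3000] = 2.3476
Node 0 (S = 70): V_0 = e^(−0.05)·[0.2521·0.0000 + 0.7479·2.3476] = 1.6701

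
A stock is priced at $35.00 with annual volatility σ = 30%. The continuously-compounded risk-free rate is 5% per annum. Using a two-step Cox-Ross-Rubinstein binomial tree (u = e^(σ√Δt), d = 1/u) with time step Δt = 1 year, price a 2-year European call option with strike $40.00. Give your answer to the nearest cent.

$5.59

CRR parameters: u = e^(σ√Δt) = e^(0.3·√1) = 1.3499, d = 1/u = 0.7408
Per-period rate: rΔt = 0.05·1 = 0.05, so R = e^0.05 = 1.0513
Risk-neutral probability p = (e^0.05 − 0.7408)/(1.3499 − 0.7408) = 0.3105/0.6090 = 0.5097
Terminal stock prices: S_uu = 63.77, S_ud = 35, S_dd = 19.21
Terminal payoffs (S − K): max(23.77, 0) = 23.77, max(-5, 0) = 0, max(-20.79, 0) = 0
Node u (S = 47.25): V_u = e^(−0.05)·[0.5097·23.7742 + 0.4903·0.0000] = 11.5276
Node d (S = 25.93): V_d = e^(−0.05)·[0.5097·0.0000 + 0.4903·0.0000] = 0.0000
Node 0 (S = 35): V_0 = e^(−0.05)·[0.5097·11.5276 + 0.4903·0.0000] = 5.5895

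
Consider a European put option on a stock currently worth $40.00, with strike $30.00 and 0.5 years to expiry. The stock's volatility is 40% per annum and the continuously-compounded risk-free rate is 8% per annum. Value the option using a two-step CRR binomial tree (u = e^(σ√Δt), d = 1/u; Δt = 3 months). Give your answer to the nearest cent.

CRR parameters: u = e^(σ√Δt) = e^(0.4·√0.25) = 1.2214, d = 1/u = 0.8187
Per-period rate: rΔt = 0.08·0.25 = 0.02, so R = e^0.02 = 1.0202
Risk-neutral probability p = (e^0.02 − 0.8187)/(1.2214 − 0.8187) = 0.2015/0.4027 = 0.5003
Terminal stock prices: S_uu = 59.67, S_ud = 40, S_dd = 26.81
Terminal payoffs (K − S): max(-29.67, 0) = 0, max(-10, 0) = 0, max(3.187, 0) = 3.187
Node u (S = 48.86): V_u = e^(−0.02)·[0.5003·0.0000 + 0.4997·0.0000] = 0.0000
Node d (S = 32.75): V_d = e^(−0.02)·[0.5003·0.0000 + 0.4997·3.1872] = 1.5610
Node 0 (S = 40): V_0 = e^(−0.02)·[0.5003·0.0000 + 0.4997·1.5610] = 0.7645

$0.76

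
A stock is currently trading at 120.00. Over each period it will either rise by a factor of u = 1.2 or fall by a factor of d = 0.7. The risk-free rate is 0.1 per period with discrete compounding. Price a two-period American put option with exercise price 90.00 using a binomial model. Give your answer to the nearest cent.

Risk-neutral probability p = (1 + 0.1 − 0.7)/(1.2 − 0.7) = 0.4000/0.5000 = 0.8000
Terminal stock prices: S_uu = 172.8, S_ud = 100.8, S_dd = 58.8
Terminal payoffs (K − S): max(-82.8, 0) = 0, max(-10.8, 0) = 0, max(31.2, 0) = 31.2
Node u (S = 144): continuation = 1/1.1·[0.8000·0.0000 + 0.2000·0.0000] = 0.0000; exercise value = 0.0000 ≤ continuation, so V_u = 0.0000
Node d (S = 84): continuation = 1/1.1·[0.8000·0.0000 + 0.2000·31.2000] = 5.6727; exercise value = 6.0000 > continuation, so V_d = 6.0000 (exercise)
Node 0 (S = 120): continuation = 1/1.1·[0.8000·0.0000 + 0.2000·6.0000] = 1.0909; exercise value = 0.0000 ≤ continuation, so V_0 = 1.0909

1.09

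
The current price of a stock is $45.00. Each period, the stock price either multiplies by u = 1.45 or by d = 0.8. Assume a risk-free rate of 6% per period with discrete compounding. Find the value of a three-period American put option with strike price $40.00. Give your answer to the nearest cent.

Risk-neutral probability p = (1 + 0.06 − 0.8)/(1.45 − 0.8) = 0.2600/0.6500 = 0.4000
Terminal stock prices: S_uuu = 137.2, S_uud = 75.69, S_udd = 41.76, S_ddd = 23.04
Terminal payoffs (K − S): max(-97.19, 0) = 0, max(-35.69, 0) = 0, max(-1.76, 0) = 0, max(16.96, 0) = 16.96
Node uu (S = 94.61): continuation = 1/1.06·[0.4000·0.0000 + 0.6000·0.0000] = 0.0000; exercise value = 0.0000 ≤ continuation, so V_uu = 0.0000
Node ud (S = 52.2): continuation = 1/1.06·[0.4000·0.0000 + 0.6000·0.0000] = 0.0000; exercise value = 0.0000 ≤ continuation, so V_ud = 0.0000
Node dd (S = 28.8): continuation = 1/1.06·[0.4000·0.0000 + 0.6000·16.9600] = 9.6000; exercise value = 11.2000 > continuation, so V_dd = 11.2000 (exercise)
Node u (S = 65.25): continuation = 1/1.06·[0.4000·0.0000 + 0.6000·0.0000] = 0.0000; exercise value = 0.0000 ≤ continuation, so V_u = 0.0000
Node d (S = 36): continuation = 1/1.06·[0.4000·0.0000 + 0.6000·11.2000] = 6.3396; exercise value = 4.0000 ≤ continuation, so V_d = 6.3396
Node 0 (S = 45): continuation = 1/1.06·[0.4000·0.0000 + 0.6000·6.3396] = 3.5885; exercise value = 0.0000 ≤ continuation, so V_0 = 3.5885

$3.59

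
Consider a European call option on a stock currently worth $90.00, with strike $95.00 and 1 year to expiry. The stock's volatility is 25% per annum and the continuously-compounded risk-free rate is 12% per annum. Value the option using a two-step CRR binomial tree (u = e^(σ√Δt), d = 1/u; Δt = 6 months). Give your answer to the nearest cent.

CRR parameters: u = e^(σ√Δt) = e^(0.25·√0.5) = 1.1934, d = 1/u = 0.8380
Per-period rate: rΔt = 0.12·0.5 = 0.06, so R = e^0.06 = 1.0618
Risk-neutral probability p = (e^0.06 − 0.8380)/(1.1934 − 0.8380) = 0.2239/0.3554 = 0.6299
Terminal stock prices: S_uu = 128.2, S_ud = 90, S_dd = 63.2
Terminal payoffs (S − K): max(33.17, 0) = 33.17, max(-5, 0) = 0, max(-31.8, 0) = 0
Node u (S = 107.4): V_u = e^(−0.06)·[0.6299·33.1707 + 0.3701·0.0000] = 19.6779
Node d (S = 75.42): V_d = e^(−0.06)·[0.6299·0.0000 + 0.3701·0.0000] = 0.0000
Node 0 (S = 90): V_0 = e^(−0.06)·[0.6299·19.6779 + 0.3701·0.0000] = 11.6735

$11.67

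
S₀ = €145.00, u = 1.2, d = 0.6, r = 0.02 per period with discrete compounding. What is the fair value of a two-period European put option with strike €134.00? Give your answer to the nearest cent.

Risk-neutral probability p = (1 + 0.02 − 0.6)/(1.2 − 0.6) = 0.4200/0.6000 = 0.7000
Terminal stock prices: S_uu = 208.8, S_ud = 104.4, S_dd = 52.2
Terminal payoffs (K − S): max(-74.8, 0) = 0, max(29.6, 0) = 29.6, max(81.8, 0) = 81.8
Node u (S = 174): V_u = 1/1.02·[0.7000·0.0000 + 0.3000·29.6000] = 8.7059
Node d (S = 87): V_d = 1/1.02·[0.7000·29.6000 + 0.3000·81.8000] = 44.3725
Node 0 (S = 145): V_0 = 1/1.02·[0.7000·8.7059 + 0.3000·44.3725] = 19.0254

€19.03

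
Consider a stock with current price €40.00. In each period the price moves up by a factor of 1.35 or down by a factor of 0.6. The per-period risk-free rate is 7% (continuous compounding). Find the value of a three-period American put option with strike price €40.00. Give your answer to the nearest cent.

Risk-neutral probability p = (e^0.07 − 0.6)/(1.35 − 0.6) = 0.4725/0.7500 = 0.6300
Terminal stock prices: S_uuu = 98.42, S_uud = 43.74, S_udd = 19.44, S_ddd = 8.64
Terminal payoffs (K − S): max(-58.42, 0) = 0, max(-3.74, 0) = 0, max(20.56, 0) = 20.56, max(31.36, 0) = 31.36
Node uu (S = 72.9): continuation = e^(−0.07)·[0.6300·0.0000 + 0.3700·0.0000] = 0.0000; exercise value = 0.0000 ≤ continuation, so V_uu = 0.0000
Node ud (S = 32.4): continuation = e^(−0.07)·[0.6300·0.0000 + 0.3700·20.5600] = 7.0927; exercise value = 7.6000 > continuation, so V_ud = 7.6000 (exercise)
Node dd (S = 14.4): continuation = e^(−0.07)·[0.6300·20.5600 + 0.3700·31.3600] = 22.8958; exercise value = 25.6000 > continuation, so V_dd = 25.6000 (exercise)
Node u (S = 54): continuation = e^(−0.07)·[0.6300·0.0000 + 0.3700·7.6000] = 2.6218; exercise value = 0.0000 ≤ continuation, so V_u = 2.6218
Node d (S = 24): continuation = e^(−0.07)·[0.6300·7.6000 + 0.3700·25.6000] = 13.2958; exercise value = 16.0000 > continuation, so V_d = 16.0000 (exercise)
Node 0 (S = 40): continuation = e^(−0.07)·[0.6300·2.6218 + 0.3700·16.0000] = 7.0597; exercise value = 0.0000 ≤ continuation, so V_0 = 7.0597

€7.06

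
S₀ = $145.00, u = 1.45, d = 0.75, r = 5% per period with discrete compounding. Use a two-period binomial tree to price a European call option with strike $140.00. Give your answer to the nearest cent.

$35.32

Risk-neutral probability p = (1 + 0.05 − 0.75)/(1.45 − 0.75) = 0.3000/0.7000 = 0.4286
Terminal stock prices: S_uu = 304.9, S_ud = 157.7, S_dd = 81.56
Terminal payoffs (S − K): max(164.9, 0) = 164.9, max(17.69, 0) = 17.69, max(-58.44, 0) = 0
Node u (S = 210.2): V_u = 1/1.05·[0.4286·164.8625 + 0.5714·17.6875] = 76.9167
Node d (S = 108.8): V_d = 1/1.05·[0.4286·17.6875 + 0.5714·0.0000] = 7.2194
Node 0 (S = 145): V_0 = 1/1.05·[0.4286·76.9167 + 0.5714·7.2194] = 35.3235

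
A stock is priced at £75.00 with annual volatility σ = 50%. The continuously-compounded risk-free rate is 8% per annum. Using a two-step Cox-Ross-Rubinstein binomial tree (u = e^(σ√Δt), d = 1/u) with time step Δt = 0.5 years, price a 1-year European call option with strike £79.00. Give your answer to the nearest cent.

CRR parameters: u = e^(σ√Δt) = e^(0.5·√0.5) = 1.4241, d = 1/u = 0.7022
Per-period rate: rΔt = 0.08·0.5 = 0.04, so R = e^0.04 = 1.0408
Risk-neutral probability p = (e^0.04 − 0.7022)/(1.4241 − 0.7022) = 0.3386/0.7219 = 0.4691
Terminal stock prices: S_uu = 152.1, S_ud = 75, S_dd = 36.98
Terminal payoffs (S − K): max(73.11, 0) = 73.11, max(-4, 0) = 0, max(-42.02, 0) = 0
Node u (S = 106.8): V_u = e^(−0.04)·[0.4691·73.1086 + 0.5309·0.0000] = 32.9471
Node d (S = 52.66): V_d = e^(−0.04)·[0.4691·0.0000 + 0.5309·0.0000] = 0.0000
Node 0 (S = 75): V_0 = e^(−0.04)·[0.4691·32.9471 + 0.5309·0.0000] = 14.8479

£14.85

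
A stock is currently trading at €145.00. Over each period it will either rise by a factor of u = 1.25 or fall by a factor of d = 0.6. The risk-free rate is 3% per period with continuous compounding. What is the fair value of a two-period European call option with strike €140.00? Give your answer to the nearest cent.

Risk-neutral probability p = (e^0.03 − 0.6)/(1.25 − 0.6) = 0.4305/0.6500 = 0.6622
Terminal stock prices: S_uu = 226.6, S_ud = 108.8, S_dd = 52.2
Terminal payoffs (S − K): max(86.56, 0) = 86.56, max(-31.25, 0) = 0, max(-87.8, 0) = 0
Node u (S = 181.2): V_u = e^(−0.03)·[0.6622·86.5625 + 0.3378·0.0000] = 55.6307
Node d (S = 87): V_d = e^(−0.03)·[0.6622·0.0000 + 0.3378·0.0000] = 0.0000
Node 0 (S = 145): V_0 = e^(−0.03)·[0.6622·55.6307 + 0.3378·0.0000] = 35.7520

€35.75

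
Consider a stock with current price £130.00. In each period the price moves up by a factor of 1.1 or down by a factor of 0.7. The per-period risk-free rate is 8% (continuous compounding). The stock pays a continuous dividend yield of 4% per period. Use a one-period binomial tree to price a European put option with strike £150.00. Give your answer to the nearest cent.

£13.56

Per-period risk-free factor R = e^0.08 = 1.0833; dividend-adjusted growth = e^(0.08−0.04) = 1.0408.
Risk-neutral probability p = (1.0408 − 0.7)/(1.1 − 0.7) = 0.3408/0.4000 = 0.8520
Terminal stock prices: S_u = 143, S_d = 91
Terminal payoffs (K − S): max(7, 0) = 7, max(59, 0) = 59
Node 0 (S = 130): V_0 = e^(−0.08)·[0.8520·7.0000 + 0.1480·59.0000] = 13.5648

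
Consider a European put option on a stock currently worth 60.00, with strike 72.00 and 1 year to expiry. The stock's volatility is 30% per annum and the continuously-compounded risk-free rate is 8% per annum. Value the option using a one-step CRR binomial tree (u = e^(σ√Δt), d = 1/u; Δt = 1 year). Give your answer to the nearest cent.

CRR parameters: u = e^(σ√Δt) = e^(0.3·√1) = 1.3499, d = 1/u = 0.7408
Per-period rate: rΔt = 0.08·1 = 0.08, so R = e^0.08 = 1.0833
Risk-neutral probability p = (e^0.08 − 0.7408)/(1.3499 − 0.7408) = 0.3425/0.6090 = 0.5623
Terminal stock prices: S_u = 80.99, S_d = 44.45
Terminal payoffs (K − S): max(-8.992, 0) = 0, max(27.55, 0) = 27.55
Node 0 (S = 60): V_0 = e^(−0.08)·[0.5623·0.0000 + 0.4377·27.5509] = 11.1317

11.13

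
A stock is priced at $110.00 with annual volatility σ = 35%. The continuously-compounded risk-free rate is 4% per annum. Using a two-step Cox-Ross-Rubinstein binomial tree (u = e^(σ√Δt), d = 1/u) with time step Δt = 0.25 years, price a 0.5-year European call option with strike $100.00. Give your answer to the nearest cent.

CRR parameters: u = e^(σ√Δt) = e^(0.35·√0.25) = 1.1912, d = 1/u = 0.8395
Per-period rate: rΔt = 0.04·0.25 = 0.01, so R = e^0.01 = 1.0101
Risk-neutral probability p = (e^0.01 − 0.8395)/(1.1912 − 0.8395) = 0.1706/0.3518 = 0.4849
Terminal stock prices: S_uu = 156.1, S_ud = 110, S_dd = 77.52
Terminal payoffs (S − K): max(56.1, 0) = 56.1, max(10, 0) = 10, max(-22.48, 0) = 0
Node u (S = 131): V_u = e^(−0.01)·[0.4849·56.0974 + 0.5151·10.0000] = 32.0321
Node d (S = 92.34): V_d = e^(−0.01)·[0.4849·10.0000 + 0.5151·0.0000] = 4.8010
Node 0 (S = 110): V_0 = e^(−0.01)·[0.4849·32.0321 + 0.5151·4.8010] = 17.8270

$17.83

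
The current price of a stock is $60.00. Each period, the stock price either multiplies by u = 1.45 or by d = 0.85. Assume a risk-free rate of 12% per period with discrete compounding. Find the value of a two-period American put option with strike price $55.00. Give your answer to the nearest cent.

Risk-neutral probability p = (1 + 0.12 − 0.85)/(1.45 − 0.85) = 0.2700/0.6000 = 0.4500
Terminal stock prices: S_uu = 126.2, S_ud = 73.95, S_dd = 43.35
Terminal payoffs (K − S): max(-71.15, 0) = 0, max(-18.95, 0) = 0, max(11.65, 0) = 11.65
Node u (S = 87): continuation = 1/1.12·[0.4500·0.0000 + 0.5500·0.0000] = 0.0000; exercise value = 0.0000 ≤ continuation, so V_u = 0.0000
Node d (S = 51): continuation = 1/1.12·[0.4500·0.0000 + 0.5500·11.6500] = 5.7210; exercise value = 4.0000 ≤ continuation, so V_d = 5.7210
Node 0 (S = 60): continuation = 1/1.12·[0.4500·0.0000 + 0.5500·5.7210] = 2.8094; exercise value = 0.0000 ≤ continuation, so V_0 = 2.8094

$2.81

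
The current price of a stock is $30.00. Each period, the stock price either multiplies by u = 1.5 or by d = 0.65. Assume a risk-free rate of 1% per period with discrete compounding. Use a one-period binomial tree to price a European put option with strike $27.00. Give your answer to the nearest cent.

Risk-neutral probability p = (1 + 0.01 − 0.65)/(1.5 − 0.65) = 0.3600/0.8500 = 0.4235
Terminal stock prices: S_u = 45, S_d = 19.5
Terminal payoffs (K − S): max(-18, 0) = 0, max(7.5, 0) = 7.5
Node 0 (S = 30): V_0 = 1/1.01·[0.4235·0.0000 + 0.5765·7.5000] = 4.2807

$4.28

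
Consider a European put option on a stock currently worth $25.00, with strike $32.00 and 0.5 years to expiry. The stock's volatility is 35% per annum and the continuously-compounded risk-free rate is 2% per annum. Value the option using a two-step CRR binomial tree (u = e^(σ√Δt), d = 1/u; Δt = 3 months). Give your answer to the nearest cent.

$7.44

CRR parameters: u = e^(σ√Δt) = e^(0.35·√0.25) = 1.1912, d = 1/u = 0.8395
Per-period rate: rΔt = 0.02·0.25 = 0.005, so R = e^0.005 = 1.0050
Risk-neutral probability p = (e^0.005 − 0.8395)/(1.1912 − 0.8395) = 0.1656/0.3518 = 0.4706
Terminal stock prices: S_uu = 35.48, S_ud = 25, S_dd = 17.62
Terminal payoffs (K − S): max(-3.477, 0) = 0, max(7, 0) = 7, max(14.38, 0) = 14.38
Node u (S = 29.78): V_u = e^(−0.005)·[0.4706·0.0000 + 0.5294·7.0000] = 3.6872
Node d (S = 20.99): V_d = e^(−0.005)·[0.4706·7.0000 + 0.5294·14.3828] = 10.8540
Node 0 (S = 25): V_0 = e^(−0.005)·[0.4706·3.6872 + 0.5294·10.8540] = 7.4439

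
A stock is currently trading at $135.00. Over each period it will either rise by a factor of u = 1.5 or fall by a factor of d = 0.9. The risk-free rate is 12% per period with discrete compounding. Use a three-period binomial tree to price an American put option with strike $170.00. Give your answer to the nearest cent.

Risk-neutral probability p = (1 + 0.12 − 0.9)/(1.5 − 0.9) = 0.2200/0.6000 = 0.3667
Terminal stock prices: S_uuu = 455.6, S_uud = 273.4, S_udd = 164, S_ddd = 98.42
Terminal payoffs (K − S): max(-285.6, 0) = 0, max(-103.4, 0) = 0, max(5.975, 0) = 5.975, max(71.58, 0) = 71.58
Node uu (S = 303.8): continuation = 1/1.12·[0.3667·0.0000 + 0.6333·0.0000] = 0.0000; exercise value = 0.0000 ≤ continuation, so V_uu = 0.0000
Node ud (S = 182.2): continuation = 1/1.12·[0.3667·0.0000 + 0.6333·5.9750] = 3.3787; exercise value = 0.0000 ≤ continuation, so V_ud = 3.3787
Node dd (S = 109.4): continuation = 1/1.12·[0.3667·5.9750 + 0.6333·71.5850] = 42.4357; exercise value = 60.6500 > continuation, so V_dd = 60.6500 (exercise)
Node u (S = 202.5): continuation = 1/1.12·[0.3667·0.0000 + 0.6333·3.3787] = 1.9106; exercise value = 0.0000 ≤ continuation, so V_u = 1.9106
Node d (S = 121.5): continuation = 1/1.12·[0.3667·3.3787 + 0.6333·60.6500] = 35.4023; exercise value = 48.5000 > continuation, so V_d = 48.5000 (exercise)
Node 0 (S = 135): continuation = 1/1.12·[0.3667·1.9106 + 0.6333·48.5000] = 28.0511; exercise value = 35.0000 > continuation, so V_0 = 35.0000 (exercise)

$35.00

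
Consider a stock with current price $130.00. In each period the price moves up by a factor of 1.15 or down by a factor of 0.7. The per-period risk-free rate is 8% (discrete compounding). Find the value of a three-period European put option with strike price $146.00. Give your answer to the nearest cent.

$10.62

Risk-neutral probability p = (1 + 0.08 − 0.7)/(1.15 − 0.7) = 0.3800/0.4500 = 0.8444
Terminal stock prices: S_uuu = 197.7, S_uud = 120.3, S_udd = 73.25, S_ddd = 44.59
Terminal payoffs (K − S): max(-51.71, 0) = 0, max(25.65, 0) = 25.65, max(72.75, 0) = 72.75, max(101.4, 0) = 101.4
Node uu (S = 171.9): V_uu = 1/1.08·[0.8444·0.0000 + 0.1556·25.6525] = 3.6948
Node ud (S = 104.6): V_ud = 1/1.08·[0.8444·25.6525 + 0.1556·72.7450] = 30.5352
Node dd (S = 63.7): V_dd = 1/1.08·[0.8444·72.7450 + 0.1556·101.4100] = 71.4852
Node u (S = 149.5): V_u = 1/1.08·[0.8444·3.6948 + 0.1556·30.5352] = 7.2870
Node d (S = 91): V_d = 1/1.08·[0.8444·30.5352 + 0.1556·71.4852] = 34.1715
Node 0 (S = 130): V_0 = 1/1.08·[0.8444·7.2870 + 0.1556·34.1715] = 10.6195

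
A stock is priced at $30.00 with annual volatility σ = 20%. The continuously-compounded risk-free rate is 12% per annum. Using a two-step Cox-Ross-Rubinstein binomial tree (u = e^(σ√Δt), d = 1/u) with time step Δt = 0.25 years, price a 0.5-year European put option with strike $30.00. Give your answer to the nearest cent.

CRR parameters: u = e^(σ√Δt) = e^(0.2·√0.25) = 1.1052, d = 1/u = 0.9048
Per-period rate: rΔt = 0.12·0.25 = 0.03, so R = e^0.03 = 1.0305
Risk-neutral probability p = (e^0.03 − 0.9048)/(1.1052 − 0.9048) = 0.1256/0.2003 = 0.6270
Terminal stock prices: S_uu = 36.64, S_ud = 30, S_dd = 24.56
Terminal payoffs (K − S): max(-6.642, 0) = 0, max(0, 0) = 0, max(5.438, 0) = 5.438
Node u (S = 33.16): V_u = e^(−0.03)·[0.6270·0.0000 + 0.3730·0.0000] = 0.0000
Node d (S = 27.15): V_d = e^(−0.03)·[0.6270·0.0000 + 0.3730·5.4381] = 1.9682
Node 0 (S = 30): V_0 = e^(−0.03)·[0.6270·0.0000 + 0.3730·1.9682] = 0.7124

$0.71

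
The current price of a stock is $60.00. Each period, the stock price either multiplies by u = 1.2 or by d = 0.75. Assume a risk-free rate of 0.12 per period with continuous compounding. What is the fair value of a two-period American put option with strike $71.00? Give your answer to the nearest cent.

$11.00

Risk-neutral probability p = (e^0.12 − 0.75)/(1.2 − 0.75) = 0.3775/0.4500 = 0.8389
Terminal stock prices: S_uu = 86.4, S_ud = 54, S_dd = 33.75
Terminal payoffs (K − S): max(-15.4, 0) = 0, max(17, 0) = 17, max(37.25, 0) = 37.25
Node u (S = 72): continuation = e^(−0.12)·[0.8389·0.0000 + 0.1611·17.0000] = 2.4293; exercise value = 0.0000 ≤ continuation, so V_u = 2.4293
Node d (S = 45): continuation = e^(−0.12)·[0.8389·17.0000 + 0.1611·37.2500] = 17.9714; exercise value = 26.0000 > continuation, so V_d = 26.0000 (exercise)
Node 0 (S = 60): continuation = e^(−0.12)·[0.8389·2.4293 + 0.1611·26.0000] = 5.5228; exercise value = 11.0000 > continuation, so V_0 = 11.0000 (exercise)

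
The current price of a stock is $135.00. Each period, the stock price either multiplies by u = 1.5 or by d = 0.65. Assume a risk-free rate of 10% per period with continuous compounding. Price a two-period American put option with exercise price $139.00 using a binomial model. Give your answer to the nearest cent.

$23.04

Risk-neutral probability p = (e^0.1 − 0.65)/(1.5 − 0.65) = 0.4552/0.8500 = 0.5355
Terminal stock prices: S_uu = 303.8, S_ud = 131.6, S_dd = 57.04
Terminal payoffs (K − S): max(-164.8, 0) = 0, max(7.375, 0) = 7.375, max(81.96, 0) = 81.96
Node u (S = 202.5): continuation = e^(−0.1)·[0.5355·0.0000 + 0.4645·7.3750] = 3.0997; exercise value = 0.0000 ≤ continuation, so V_u = 3.0997
Node d (S = 87.75): continuation = e^(−0.1)·[0.5355·7.3750 + 0.4645·81.9625] = 38.0224; exercise value = 51.2500 > continuation, so V_d = 51.2500 (exercise)
Node 0 (S = 135): continuation = e^(−0.1)·[0.5355·3.0997 + 0.4645·51.2500] = 23.0424; exercise value = 4.0000 ≤ continuation, so V_0 = 23.0424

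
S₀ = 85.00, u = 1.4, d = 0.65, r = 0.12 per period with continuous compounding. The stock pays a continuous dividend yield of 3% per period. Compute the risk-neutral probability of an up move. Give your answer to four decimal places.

Per-period risk-free factor R = e^0.12 = 1.1275; dividend-adjusted growth = e^(0.12−0.03) = 1.0942.
Risk-neutral probability p = (1.0942 − 0.65)/(1.4 − 0.65) = 0.4442/0.7500 = 0.5922

p = 0.5922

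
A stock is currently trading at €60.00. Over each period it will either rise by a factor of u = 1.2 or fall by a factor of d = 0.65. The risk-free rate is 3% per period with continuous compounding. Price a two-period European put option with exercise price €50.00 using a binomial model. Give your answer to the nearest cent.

Risk-neutral probability p = (e^0.03 − 0.65)/(1.2 − 0.65) = 0.3805/0.5500 = 0.6917
Terminal stock prices: S_uu = 86.4, S_ud = 46.8, S_dd = 25.35
Terminal payoffs (K − S): max(-36.4, 0) = 0, max(3.2, 0) = 3.2, max(24.65, 0) = 24.65
Node u (S = 72): V_u = e^(−0.03)·[0.6917·0.0000 + 0.3083·3.2000] = 0.9573
Node d (S = 39): V_d = e^(−0.03)·[0.6917·3.2000 + 0.3083·24.6500] = 9.5223
Node 0 (S = 60): V_0 = e^(−0.03)·[0.6917·0.9573 + 0.3083·9.5223] = 3.4912

€3.49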